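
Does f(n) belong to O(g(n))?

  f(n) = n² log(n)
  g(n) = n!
True

f(n) = n² log(n) is O(n² log n), and g(n) = n! is O(n!).
Since O(n² log n) ⊆ O(n!) (f grows no faster than g), f(n) = O(g(n)) is true.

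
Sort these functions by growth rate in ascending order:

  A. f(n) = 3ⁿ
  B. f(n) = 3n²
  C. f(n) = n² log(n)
B < C < A

Comparing growth rates:
B = 3n² is O(n²)
C = n² log(n) is O(n² log n)
A = 3ⁿ is O(3ⁿ)

Therefore, the order from slowest to fastest is: B < C < A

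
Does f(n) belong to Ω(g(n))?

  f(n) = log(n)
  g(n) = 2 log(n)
True

f(n) = log(n) and g(n) = 2 log(n) are both O(log n).
Big-Ω permits equal growth rates (f ≥ c·g for some c > 0), so f(n) = Ω(g(n)) is true.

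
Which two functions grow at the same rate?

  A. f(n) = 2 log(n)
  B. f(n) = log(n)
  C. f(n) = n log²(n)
A and B

Examining each function:
  A. 2 log(n) is O(log n)
  B. log(n) is O(log n)
  C. n log²(n) is O(n log² n)

Functions A and B both have the same complexity class.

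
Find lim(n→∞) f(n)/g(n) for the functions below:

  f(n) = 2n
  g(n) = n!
0

Since 2n (O(n)) grows slower than n! (O(n!)),
the ratio f(n)/g(n) → 0 as n → ∞.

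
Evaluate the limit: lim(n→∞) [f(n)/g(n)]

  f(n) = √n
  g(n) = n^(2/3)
0

Since √n (O(√n)) grows slower than n^(2/3) (O(n^(2/3))),
the ratio f(n)/g(n) → 0 as n → ∞.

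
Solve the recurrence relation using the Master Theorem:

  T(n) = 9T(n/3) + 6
Θ(n²)

Master Theorem: a = 9, b = 3, f(n) = 6.
Compute the critical exponent d = log₃(9) = 2.
Compare f(n) = Θ(1) against n^d:
  k = 0 < d = 2, so f(n) = O(n^(d-ε)) — Case 1.
  The recursion cost dominates: T(n) = Θ(n^d) = Θ(n²).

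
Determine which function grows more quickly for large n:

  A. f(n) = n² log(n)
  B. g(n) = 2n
A

f(n) = n² log(n) is O(n² log n), while g(n) = 2n is O(n).
Since O(n² log n) grows faster than O(n), f(n) dominates.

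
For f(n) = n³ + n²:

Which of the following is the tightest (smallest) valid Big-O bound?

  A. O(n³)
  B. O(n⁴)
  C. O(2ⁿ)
A

f(n) = n³ + n² is O(n³).
All listed options are valid Big-O bounds (upper bounds),
but O(n³) is the tightest (smallest valid bound).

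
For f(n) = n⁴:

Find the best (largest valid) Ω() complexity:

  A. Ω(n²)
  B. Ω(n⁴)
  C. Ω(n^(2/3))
B

f(n) = n⁴ is Ω(n⁴).
All listed options are valid Big-Ω bounds (lower bounds),
but Ω(n⁴) is the tightest (largest valid bound).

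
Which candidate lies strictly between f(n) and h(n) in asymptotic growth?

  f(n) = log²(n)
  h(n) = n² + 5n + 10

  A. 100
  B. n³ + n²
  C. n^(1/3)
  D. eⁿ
C

We need g(n) with log²(n) = o(g(n)) and g(n) = o(n² + 5n + 10), i.e. O(log² n) ≺ g ≺ O(n²).
Check each option:
  A. 100 — O(1) does not grow strictly faster than f(n)
  B. n³ + n² — O(n³) does not grow strictly slower than h(n)
  C. n^(1/3) — O(n^(1/3)) is strictly between O(log² n) and O(n²) ✓
  D. eⁿ — O(eⁿ) does not grow strictly slower than h(n)

Only option C (n^(1/3)) lies strictly between.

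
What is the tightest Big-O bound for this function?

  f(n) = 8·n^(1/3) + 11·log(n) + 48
O(n^(1/3))

The dominant term in 8·n^(1/3) + 11·log(n) + 48 is 8·n^(1/3), which is Θ(n^(1/3)).
Lower-order terms (11·log(n), 48) are asymptotically negligible.
Constants are absorbed, so the tightest bound is O(n^(1/3)).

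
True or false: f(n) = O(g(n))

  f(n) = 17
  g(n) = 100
True

f(n) = 17 and g(n) = 100 are both O(1).
Big-O permits equal growth rates (f ≤ c·g for some c), so f(n) = O(g(n)) is true.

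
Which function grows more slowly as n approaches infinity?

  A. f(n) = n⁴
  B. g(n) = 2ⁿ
A

f(n) = n⁴ is O(n⁴), while g(n) = 2ⁿ is O(2ⁿ).
Since O(n⁴) grows slower than O(2ⁿ), f(n) is dominated.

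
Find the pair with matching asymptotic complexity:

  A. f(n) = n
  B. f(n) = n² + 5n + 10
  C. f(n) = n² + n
B and C

Examining each function:
  A. n is O(n)
  B. n² + 5n + 10 is O(n²)
  C. n² + n is O(n²)

Functions B and C both have the same complexity class.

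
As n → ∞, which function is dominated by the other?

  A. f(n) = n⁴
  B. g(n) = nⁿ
A

f(n) = n⁴ is O(n⁴), while g(n) = nⁿ is O(nⁿ).
Since O(n⁴) grows slower than O(nⁿ), f(n) is dominated.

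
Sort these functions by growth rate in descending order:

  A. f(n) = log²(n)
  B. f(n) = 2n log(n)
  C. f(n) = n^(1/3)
B > C > A

Comparing growth rates:
B = 2n log(n) is O(n log n)
C = n^(1/3) is O(n^(1/3))
A = log²(n) is O(log² n)

Therefore, the order from fastest to slowest is: B > C > A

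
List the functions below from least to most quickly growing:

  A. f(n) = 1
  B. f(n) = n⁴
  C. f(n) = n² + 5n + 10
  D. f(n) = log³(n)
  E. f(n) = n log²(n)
A < D < E < C < B

Comparing growth rates:
A = 1 is O(1)
D = log³(n) is O(log³ n)
E = n log²(n) is O(n log² n)
C = n² + 5n + 10 is O(n²)
B = n⁴ is O(n⁴)

Therefore, the order from slowest to fastest is: A < D < E < C < B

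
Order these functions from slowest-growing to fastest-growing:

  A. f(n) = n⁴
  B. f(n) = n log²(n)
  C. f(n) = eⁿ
B < A < C

Comparing growth rates:
B = n log²(n) is O(n log² n)
A = n⁴ is O(n⁴)
C = eⁿ is O(eⁿ)

Therefore, the order from slowest to fastest is: B < A < C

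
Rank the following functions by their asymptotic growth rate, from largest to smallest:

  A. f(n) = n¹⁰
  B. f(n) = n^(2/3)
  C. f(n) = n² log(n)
A > C > B

Comparing growth rates:
A = n¹⁰ is O(n¹⁰)
C = n² log(n) is O(n² log n)
B = n^(2/3) is O(n^(2/3))

Therefore, the order from fastest to slowest is: A > C > B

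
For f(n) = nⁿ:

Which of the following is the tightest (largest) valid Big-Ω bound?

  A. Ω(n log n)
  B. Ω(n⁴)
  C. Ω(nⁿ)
C

f(n) = nⁿ is Ω(nⁿ).
All listed options are valid Big-Ω bounds (lower bounds),
but Ω(nⁿ) is the tightest (largest valid bound).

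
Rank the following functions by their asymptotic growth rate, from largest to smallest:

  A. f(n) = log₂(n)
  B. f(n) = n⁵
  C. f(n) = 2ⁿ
C > B > A

Comparing growth rates:
C = 2ⁿ is O(2ⁿ)
B = n⁵ is O(n⁵)
A = log₂(n) is O(log n)

Therefore, the order from fastest to slowest is: C > B > A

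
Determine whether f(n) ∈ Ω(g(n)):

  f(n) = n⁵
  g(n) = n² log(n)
True

f(n) = n⁵ is O(n⁵), and g(n) = n² log(n) is O(n² log n).
Since O(n⁵) grows at least as fast as O(n² log n), f(n) = Ω(g(n)) is true.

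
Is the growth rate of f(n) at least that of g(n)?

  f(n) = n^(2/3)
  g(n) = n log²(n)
False

f(n) = n^(2/3) is O(n^(2/3)), and g(n) = n log²(n) is O(n log² n).
Since O(n^(2/3)) grows slower than O(n log² n), f(n) = Ω(g(n)) is false.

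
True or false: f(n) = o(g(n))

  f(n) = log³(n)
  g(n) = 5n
True

f(n) = log³(n) is O(log³ n), and g(n) = 5n is O(n).
Since O(log³ n) grows strictly slower than O(n), f(n) = o(g(n)) is true.
This means lim(n→∞) f(n)/g(n) = 0.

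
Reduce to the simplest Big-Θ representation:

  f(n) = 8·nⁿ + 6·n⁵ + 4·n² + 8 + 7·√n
Θ(nⁿ)

Order the terms by growth rate: 8 ≺ 7·√n ≺ 4·n² ≺ 6·n⁵ ≺ 8·nⁿ.
The fastest-growing term 8·nⁿ dominates as n → ∞; dropping its constant factor gives Θ(nⁿ).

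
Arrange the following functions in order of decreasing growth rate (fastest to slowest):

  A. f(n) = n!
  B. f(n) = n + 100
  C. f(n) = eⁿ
A > C > B

Comparing growth rates:
A = n! is O(n!)
C = eⁿ is O(eⁿ)
B = n + 100 is O(n)

Therefore, the order from fastest to slowest is: A > C > B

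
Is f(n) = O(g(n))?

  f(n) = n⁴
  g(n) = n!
True

f(n) = n⁴ is O(n⁴), and g(n) = n! is O(n!).
Since O(n⁴) ⊆ O(n!) (f grows no faster than g), f(n) = O(g(n)) is true.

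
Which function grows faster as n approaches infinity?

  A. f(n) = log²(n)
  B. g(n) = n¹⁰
B

f(n) = log²(n) is O(log² n), while g(n) = n¹⁰ is O(n¹⁰).
Since O(n¹⁰) grows faster than O(log² n), g(n) dominates.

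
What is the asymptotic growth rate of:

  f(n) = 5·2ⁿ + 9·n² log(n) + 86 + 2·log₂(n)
Θ(2ⁿ)

Order the terms by growth rate: 86 ≺ 2·log₂(n) ≺ 9·n² log(n) ≺ 5·2ⁿ.
The fastest-growing term 5·2ⁿ dominates as n → ∞; dropping its constant factor gives Θ(2ⁿ).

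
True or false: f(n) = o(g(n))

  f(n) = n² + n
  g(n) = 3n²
False

f(n) = n² + n is O(n²), and g(n) = 3n² is O(n²).
Since they have the same growth rate, f(n) = o(g(n)) is false.
(f = o(g) requires f to grow strictly slower, not equal.)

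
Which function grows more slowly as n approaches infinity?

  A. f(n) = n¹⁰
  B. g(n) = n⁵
B

f(n) = n¹⁰ is O(n¹⁰), while g(n) = n⁵ is O(n⁵).
Since O(n⁵) grows slower than O(n¹⁰), g(n) is dominated.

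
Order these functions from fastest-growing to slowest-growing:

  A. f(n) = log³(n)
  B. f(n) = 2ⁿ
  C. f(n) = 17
B > A > C

Comparing growth rates:
B = 2ⁿ is O(2ⁿ)
A = log³(n) is O(log³ n)
C = 17 is O(1)

Therefore, the order from fastest to slowest is: B > A > C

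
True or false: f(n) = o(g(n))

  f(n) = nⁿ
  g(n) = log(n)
False

f(n) = nⁿ is O(nⁿ), and g(n) = log(n) is O(log n).
Since O(nⁿ) grows faster than or equal to O(log n), f(n) = o(g(n)) is false.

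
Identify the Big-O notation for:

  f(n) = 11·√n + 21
O(√n)

The dominant term in 11·√n + 21 is 11·√n, which is Θ(√n).
Lower-order terms (21) are asymptotically negligible.
Constants are absorbed, so the tightest bound is O(√n).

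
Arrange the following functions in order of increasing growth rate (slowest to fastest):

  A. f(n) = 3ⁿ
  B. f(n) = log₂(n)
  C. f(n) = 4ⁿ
B < A < C

Comparing growth rates:
B = log₂(n) is O(log n)
A = 3ⁿ is O(3ⁿ)
C = 4ⁿ is O(4ⁿ)

Therefore, the order from slowest to fastest is: B < A < C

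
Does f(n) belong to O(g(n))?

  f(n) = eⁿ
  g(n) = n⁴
False

f(n) = eⁿ is O(eⁿ), and g(n) = n⁴ is O(n⁴).
Since O(eⁿ) grows faster than O(n⁴), f(n) = O(g(n)) is false.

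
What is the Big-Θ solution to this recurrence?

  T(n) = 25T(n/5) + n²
Θ(n² log n)

Master Theorem: a = 25, b = 5, f(n) = n².
Compute the critical exponent d = log₅(25) = 2.
Compare f(n) = Θ(n²) against n^d:
  k = 2 = d, so f(n) = Θ(n^d) — Case 2.
  Work is balanced across levels: T(n) = Θ(n^d log n) = Θ(n² log n).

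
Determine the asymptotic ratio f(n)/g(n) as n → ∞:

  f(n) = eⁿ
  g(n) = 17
∞

Since eⁿ (O(eⁿ)) grows faster than 17 (O(1)),
the ratio f(n)/g(n) → ∞ as n → ∞.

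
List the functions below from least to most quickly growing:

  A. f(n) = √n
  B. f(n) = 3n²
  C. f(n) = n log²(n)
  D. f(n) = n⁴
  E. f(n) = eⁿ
A < C < B < D < E

Comparing growth rates:
A = √n is O(√n)
C = n log²(n) is O(n log² n)
B = 3n² is O(n²)
D = n⁴ is O(n⁴)
E = eⁿ is O(eⁿ)

Therefore, the order from slowest to fastest is: A < C < B < D < E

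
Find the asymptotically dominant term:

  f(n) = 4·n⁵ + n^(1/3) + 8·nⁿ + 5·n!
8·nⁿ

Looking at each term:
  - 4·n⁵ is O(n⁵)
  - n^(1/3) is O(n^(1/3))
  - 8·nⁿ is O(nⁿ)
  - 5·n! is O(n!)

The term 8·nⁿ (O(nⁿ)) grows fastest and dominates all others.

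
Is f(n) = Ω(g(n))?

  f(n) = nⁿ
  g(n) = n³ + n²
True

f(n) = nⁿ is O(nⁿ), and g(n) = n³ + n² is O(n³).
Since O(nⁿ) grows at least as fast as O(n³), f(n) = Ω(g(n)) is true.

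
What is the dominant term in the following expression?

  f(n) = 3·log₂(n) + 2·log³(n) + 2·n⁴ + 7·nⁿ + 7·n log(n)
7·nⁿ

Looking at each term:
  - 3·log₂(n) is O(log n)
  - 2·log³(n) is O(log³ n)
  - 2·n⁴ is O(n⁴)
  - 7·nⁿ is O(nⁿ)
  - 7·n log(n) is O(n log n)

The term 7·nⁿ (O(nⁿ)) grows fastest and dominates all others.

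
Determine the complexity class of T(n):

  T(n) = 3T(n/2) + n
Θ(n^log₂(3))

Master Theorem: a = 3, b = 2, f(n) = n.
Compute the critical exponent d = log₂(3) = 1.585.
Compare f(n) = Θ(n) against n^d:
  k = 1 < d = 1.585, so f(n) = O(n^(d-ε)) — Case 1.
  The recursion cost dominates: T(n) = Θ(n^d) = Θ(n^log₂(3)).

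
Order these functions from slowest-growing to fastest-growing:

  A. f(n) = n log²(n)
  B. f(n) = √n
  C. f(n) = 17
C < B < A

Comparing growth rates:
C = 17 is O(1)
B = √n is O(√n)
A = n log²(n) is O(n log² n)

Therefore, the order from slowest to fastest is: C < B < A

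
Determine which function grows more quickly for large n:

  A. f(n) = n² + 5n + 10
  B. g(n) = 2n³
B

f(n) = n² + 5n + 10 is O(n²), while g(n) = 2n³ is O(n³).
Since O(n³) grows faster than O(n²), g(n) dominates.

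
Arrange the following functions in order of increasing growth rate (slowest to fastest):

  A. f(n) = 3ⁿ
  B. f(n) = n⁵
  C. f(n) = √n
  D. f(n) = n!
C < B < A < D

Comparing growth rates:
C = √n is O(√n)
B = n⁵ is O(n⁵)
A = 3ⁿ is O(3ⁿ)
D = n! is O(n!)

Therefore, the order from slowest to fastest is: C < B < A < D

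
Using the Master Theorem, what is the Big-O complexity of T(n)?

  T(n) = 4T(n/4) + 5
Θ(n)

Master Theorem: a = 4, b = 4, f(n) = 5.
Compute the critical exponent d = log₄(4) = 1.
Compare f(n) = Θ(1) against n^d:
  k = 0 < d = 1, so f(n) = O(n^(d-ε)) — Case 1.
  The recursion cost dominates: T(n) = Θ(n^d) = Θ(n).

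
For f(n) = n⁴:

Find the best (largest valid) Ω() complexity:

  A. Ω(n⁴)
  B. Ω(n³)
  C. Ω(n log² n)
A

f(n) = n⁴ is Ω(n⁴).
All listed options are valid Big-Ω bounds (lower bounds),
but Ω(n⁴) is the tightest (largest valid bound).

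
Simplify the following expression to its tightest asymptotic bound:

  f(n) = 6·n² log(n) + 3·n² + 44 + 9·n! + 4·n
Θ(n!)

Order the terms by growth rate: 44 ≺ 4·n ≺ 3·n² ≺ 6·n² log(n) ≺ 9·n!.
The fastest-growing term 9·n! dominates as n → ∞; dropping its constant factor gives Θ(n!).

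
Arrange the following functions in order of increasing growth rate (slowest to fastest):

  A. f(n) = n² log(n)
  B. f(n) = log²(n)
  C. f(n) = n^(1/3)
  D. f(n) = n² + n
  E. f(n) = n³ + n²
B < C < D < A < E

Comparing growth rates:
B = log²(n) is O(log² n)
C = n^(1/3) is O(n^(1/3))
D = n² + n is O(n²)
A = n² log(n) is O(n² log n)
E = n³ + n² is O(n³)

Therefore, the order from slowest to fastest is: B < C < D < A < E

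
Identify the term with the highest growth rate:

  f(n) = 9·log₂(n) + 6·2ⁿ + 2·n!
2·n!

Looking at each term:
  - 9·log₂(n) is O(log n)
  - 6·2ⁿ is O(2ⁿ)
  - 2·n! is O(n!)

The term 2·n! (O(n!)) grows fastest and dominates all others.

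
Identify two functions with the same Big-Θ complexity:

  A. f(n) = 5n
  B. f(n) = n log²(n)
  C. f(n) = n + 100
A and C

Examining each function:
  A. 5n is O(n)
  B. n log²(n) is O(n log² n)
  C. n + 100 is O(n)

Functions A and C both have the same complexity class.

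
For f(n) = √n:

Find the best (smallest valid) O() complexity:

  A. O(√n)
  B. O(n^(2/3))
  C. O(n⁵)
A

f(n) = √n is O(√n).
All listed options are valid Big-O bounds (upper bounds),
but O(√n) is the tightest (smallest valid bound).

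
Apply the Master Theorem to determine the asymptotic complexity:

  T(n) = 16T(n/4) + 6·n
Θ(n²)

Master Theorem: a = 16, b = 4, f(n) = 6·n.
Compute the critical exponent d = log₄(16) = 2.
Compare f(n) = Θ(n) against n^d:
  k = 1 < d = 2, so f(n) = O(n^(d-ε)) — Case 1.
  The recursion cost dominates: T(n) = Θ(n^d) = Θ(n²).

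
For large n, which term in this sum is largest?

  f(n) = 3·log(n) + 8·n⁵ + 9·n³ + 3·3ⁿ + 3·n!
3·n!

Looking at each term:
  - 3·log(n) is O(log n)
  - 8·n⁵ is O(n⁵)
  - 9·n³ is O(n³)
  - 3·3ⁿ is O(3ⁿ)
  - 3·n! is O(n!)

The term 3·n! (O(n!)) grows fastest and dominates all others.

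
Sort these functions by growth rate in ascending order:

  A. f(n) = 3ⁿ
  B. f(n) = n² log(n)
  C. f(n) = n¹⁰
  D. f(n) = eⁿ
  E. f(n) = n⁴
B < E < C < D < A

Comparing growth rates:
B = n² log(n) is O(n² log n)
E = n⁴ is O(n⁴)
C = n¹⁰ is O(n¹⁰)
D = eⁿ is O(eⁿ)
A = 3ⁿ is O(3ⁿ)

Therefore, the order from slowest to fastest is: B < E < C < D < A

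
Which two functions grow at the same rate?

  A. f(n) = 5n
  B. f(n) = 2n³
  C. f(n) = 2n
A and C

Examining each function:
  A. 5n is O(n)
  B. 2n³ is O(n³)
  C. 2n is O(n)

Functions A and C both have the same complexity class.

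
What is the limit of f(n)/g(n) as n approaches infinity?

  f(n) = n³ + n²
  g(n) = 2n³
1/2

Since n³ + n² and 2n³ have the same growth rate (O(n³)),
the ratio converges to a constant: 1/2.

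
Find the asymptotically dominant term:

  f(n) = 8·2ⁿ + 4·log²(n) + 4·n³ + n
8·2ⁿ

Looking at each term:
  - 8·2ⁿ is O(2ⁿ)
  - 4·log²(n) is O(log² n)
  - 4·n³ is O(n³)
  - n is O(n)

The term 8·2ⁿ (O(2ⁿ)) grows fastest and dominates all others.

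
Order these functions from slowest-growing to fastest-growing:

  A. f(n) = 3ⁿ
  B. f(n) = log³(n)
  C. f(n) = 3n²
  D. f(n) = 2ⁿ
B < C < D < A

Comparing growth rates:
B = log³(n) is O(log³ n)
C = 3n² is O(n²)
D = 2ⁿ is O(2ⁿ)
A = 3ⁿ is O(3ⁿ)

Therefore, the order from slowest to fastest is: B < C < D < A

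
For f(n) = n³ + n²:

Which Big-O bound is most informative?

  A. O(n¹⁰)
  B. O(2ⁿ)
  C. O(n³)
C

f(n) = n³ + n² is O(n³).
All listed options are valid Big-O bounds (upper bounds),
but O(n³) is the tightest (smallest valid bound).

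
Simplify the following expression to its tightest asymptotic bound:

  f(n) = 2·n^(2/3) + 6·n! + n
Θ(n!)

Order the terms by growth rate: 2·n^(2/3) ≺ n ≺ 6·n!.
The fastest-growing term 6·n! dominates as n → ∞; dropping its constant factor gives Θ(n!).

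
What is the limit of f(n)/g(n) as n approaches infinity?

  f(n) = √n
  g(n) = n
0

Since √n (O(√n)) grows slower than n (O(n)),
the ratio f(n)/g(n) → 0 as n → ∞.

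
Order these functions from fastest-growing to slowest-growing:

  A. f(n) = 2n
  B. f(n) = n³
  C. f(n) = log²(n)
B > A > C

Comparing growth rates:
B = n³ is O(n³)
A = 2n is O(n)
C = log²(n) is O(log² n)

Therefore, the order from fastest to slowest is: B > A > C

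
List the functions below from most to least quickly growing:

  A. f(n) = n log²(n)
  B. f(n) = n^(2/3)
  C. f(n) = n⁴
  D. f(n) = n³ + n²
C > D > A > B

Comparing growth rates:
C = n⁴ is O(n⁴)
D = n³ + n² is O(n³)
A = n log²(n) is O(n log² n)
B = n^(2/3) is O(n^(2/3))

Therefore, the order from fastest to slowest is: C > D > A > B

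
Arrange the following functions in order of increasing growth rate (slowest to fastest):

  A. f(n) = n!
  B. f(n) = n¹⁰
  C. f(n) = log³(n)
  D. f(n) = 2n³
C < D < B < A

Comparing growth rates:
C = log³(n) is O(log³ n)
D = 2n³ is O(n³)
B = n¹⁰ is O(n¹⁰)
A = n! is O(n!)

Therefore, the order from slowest to fastest is: C < D < B < A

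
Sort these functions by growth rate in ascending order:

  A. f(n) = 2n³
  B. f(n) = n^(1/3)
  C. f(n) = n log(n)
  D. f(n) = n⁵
B < C < A < D

Comparing growth rates:
B = n^(1/3) is O(n^(1/3))
C = n log(n) is O(n log n)
A = 2n³ is O(n³)
D = n⁵ is O(n⁵)

Therefore, the order from slowest to fastest is: B < C < A < D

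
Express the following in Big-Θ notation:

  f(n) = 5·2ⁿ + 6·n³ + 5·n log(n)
Θ(2ⁿ)

Order the terms by growth rate: 5·n log(n) ≺ 6·n³ ≺ 5·2ⁿ.
The fastest-growing term 5·2ⁿ dominates as n → ∞; dropping its constant factor gives Θ(2ⁿ).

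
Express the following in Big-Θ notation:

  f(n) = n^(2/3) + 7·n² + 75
Θ(n²)

Order the terms by growth rate: 75 ≺ n^(2/3) ≺ 7·n².
The fastest-growing term 7·n² dominates as n → ∞; dropping its constant factor gives Θ(n²).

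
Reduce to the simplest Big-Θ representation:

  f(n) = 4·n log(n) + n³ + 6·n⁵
Θ(n⁵)

Order the terms by growth rate: 4·n log(n) ≺ n³ ≺ 6·n⁵.
The fastest-growing term 6·n⁵ dominates as n → ∞; dropping its constant factor gives Θ(n⁵).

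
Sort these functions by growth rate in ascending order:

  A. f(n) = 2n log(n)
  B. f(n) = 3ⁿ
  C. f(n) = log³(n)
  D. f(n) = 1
D < C < A < B

Comparing growth rates:
D = 1 is O(1)
C = log³(n) is O(log³ n)
A = 2n log(n) is O(n log n)
B = 3ⁿ is O(3ⁿ)

Therefore, the order from slowest to fastest is: D < C < A < B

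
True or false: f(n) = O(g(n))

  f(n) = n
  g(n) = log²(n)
False

f(n) = n is O(n), and g(n) = log²(n) is O(log² n).
Since O(n) grows faster than O(log² n), f(n) = O(g(n)) is false.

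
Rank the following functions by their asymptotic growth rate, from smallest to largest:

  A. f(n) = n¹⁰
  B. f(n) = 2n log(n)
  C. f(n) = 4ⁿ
B < A < C

Comparing growth rates:
B = 2n log(n) is O(n log n)
A = n¹⁰ is O(n¹⁰)
C = 4ⁿ is O(4ⁿ)

Therefore, the order from slowest to fastest is: B < A < C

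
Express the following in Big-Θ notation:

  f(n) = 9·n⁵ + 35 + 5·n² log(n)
Θ(n⁵)

Order the terms by growth rate: 35 ≺ 5·n² log(n) ≺ 9·n⁵.
The fastest-growing term 9·n⁵ dominates as n → ∞; dropping its constant factor gives Θ(n⁵).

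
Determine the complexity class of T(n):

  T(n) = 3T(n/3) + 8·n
Θ(n log n)

Master Theorem: a = 3, b = 3, f(n) = 8·n.
Compute the critical exponent d = log₃(3) = 1.
Compare f(n) = Θ(n) against n^d:
  k = 1 = d, so f(n) = Θ(n^d) — Case 2.
  Work is balanced across levels: T(n) = Θ(n^d log n) = Θ(n log n).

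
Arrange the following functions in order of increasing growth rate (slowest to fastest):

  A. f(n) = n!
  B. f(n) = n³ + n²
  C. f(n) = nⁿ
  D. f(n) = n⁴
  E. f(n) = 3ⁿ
B < D < E < A < C

Comparing growth rates:
B = n³ + n² is O(n³)
D = n⁴ is O(n⁴)
E = 3ⁿ is O(3ⁿ)
A = n! is O(n!)
C = nⁿ is O(nⁿ)

Therefore, the order from slowest to fastest is: B < D < E < A < C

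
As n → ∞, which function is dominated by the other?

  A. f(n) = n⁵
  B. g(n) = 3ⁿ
A

f(n) = n⁵ is O(n⁵), while g(n) = 3ⁿ is O(3ⁿ).
Since O(n⁵) grows slower than O(3ⁿ), f(n) is dominated.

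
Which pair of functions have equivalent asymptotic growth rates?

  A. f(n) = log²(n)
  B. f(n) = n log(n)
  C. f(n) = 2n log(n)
B and C

Examining each function:
  A. log²(n) is O(log² n)
  B. n log(n) is O(n log n)
  C. 2n log(n) is O(n log n)

Functions B and C both have the same complexity class.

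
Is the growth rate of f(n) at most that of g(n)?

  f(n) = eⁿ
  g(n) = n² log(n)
False

f(n) = eⁿ is O(eⁿ), and g(n) = n² log(n) is O(n² log n).
Since O(eⁿ) grows faster than O(n² log n), f(n) = O(g(n)) is false.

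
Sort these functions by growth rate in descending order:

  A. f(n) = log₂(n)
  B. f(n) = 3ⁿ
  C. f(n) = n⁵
B > C > A

Comparing growth rates:
B = 3ⁿ is O(3ⁿ)
C = n⁵ is O(n⁵)
A = log₂(n) is O(log n)

Therefore, the order from fastest to slowest is: B > C > A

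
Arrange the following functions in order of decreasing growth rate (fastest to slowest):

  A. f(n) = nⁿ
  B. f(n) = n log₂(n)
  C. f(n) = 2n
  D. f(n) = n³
A > D > B > C

Comparing growth rates:
A = nⁿ is O(nⁿ)
D = n³ is O(n³)
B = n log₂(n) is O(n log n)
C = 2n is O(n)

Therefore, the order from fastest to slowest is: A > D > B > C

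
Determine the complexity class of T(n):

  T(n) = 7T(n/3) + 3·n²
Θ(n²)

Master Theorem: a = 7, b = 3, f(n) = 3·n².
Compute the critical exponent d = log₃(7) = 1.771.
Compare f(n) = Θ(n²) against n^d:
  k = 2 > d = 1.771, so f(n) = Ω(n^(d+ε)) — Case 3.
  Regularity: a·(n/b)^2/n^2 = a/b^2 = 7/9 < 1 ✓.
  The top-level work dominates: T(n) = Θ(f(n)) = Θ(n²).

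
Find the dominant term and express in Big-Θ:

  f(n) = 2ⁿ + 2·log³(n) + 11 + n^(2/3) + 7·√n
Θ(2ⁿ)

Order the terms by growth rate: 11 ≺ 2·log³(n) ≺ 7·√n ≺ n^(2/3) ≺ 2ⁿ.
The fastest-growing term 2ⁿ dominates as n → ∞; dropping its constant factor gives Θ(2ⁿ).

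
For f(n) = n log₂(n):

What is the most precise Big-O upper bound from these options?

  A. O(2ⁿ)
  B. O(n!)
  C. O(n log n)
C

f(n) = n log₂(n) is O(n log n).
All listed options are valid Big-O bounds (upper bounds),
but O(n log n) is the tightest (smallest valid bound).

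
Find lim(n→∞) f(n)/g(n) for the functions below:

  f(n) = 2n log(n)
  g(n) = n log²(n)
0

Since 2n log(n) (O(n log n)) grows slower than n log²(n) (O(n log² n)),
the ratio f(n)/g(n) → 0 as n → ∞.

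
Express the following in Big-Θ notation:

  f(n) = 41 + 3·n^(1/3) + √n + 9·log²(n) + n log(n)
Θ(n log n)

Order the terms by growth rate: 41 ≺ 9·log²(n) ≺ 3·n^(1/3) ≺ √n ≺ n log(n).
The fastest-growing term n log(n) dominates as n → ∞; dropping its constant factor gives Θ(n log n).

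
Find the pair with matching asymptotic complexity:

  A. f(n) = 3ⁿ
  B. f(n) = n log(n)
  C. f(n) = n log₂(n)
B and C

Examining each function:
  A. 3ⁿ is O(3ⁿ)
  B. n log(n) is O(n log n)
  C. n log₂(n) is O(n log n)

Functions B and C both have the same complexity class.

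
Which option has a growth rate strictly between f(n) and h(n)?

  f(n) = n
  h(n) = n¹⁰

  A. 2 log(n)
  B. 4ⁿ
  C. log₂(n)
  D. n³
D

We need g(n) with n = o(g(n)) and g(n) = o(n¹⁰), i.e. O(n) ≺ g ≺ O(n¹⁰).
Check each option:
  A. 2 log(n) — O(log n) does not grow strictly faster than f(n)
  B. 4ⁿ — O(4ⁿ) does not grow strictly slower than h(n)
  C. log₂(n) — O(log n) does not grow strictly faster than f(n)
  D. n³ — O(n³) is strictly between O(n) and O(n¹⁰) ✓

Only option D (n³) lies strictly between.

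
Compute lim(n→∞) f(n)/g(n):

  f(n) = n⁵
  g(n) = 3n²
∞

Since n⁵ (O(n⁵)) grows faster than 3n² (O(n²)),
the ratio f(n)/g(n) → ∞ as n → ∞.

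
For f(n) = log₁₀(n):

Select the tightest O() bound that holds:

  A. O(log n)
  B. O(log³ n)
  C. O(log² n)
A

f(n) = log₁₀(n) is O(log n).
All listed options are valid Big-O bounds (upper bounds),
but O(log n) is the tightest (smallest valid bound).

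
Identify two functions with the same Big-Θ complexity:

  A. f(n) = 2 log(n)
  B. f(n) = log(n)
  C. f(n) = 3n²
A and B

Examining each function:
  A. 2 log(n) is O(log n)
  B. log(n) is O(log n)
  C. 3n² is O(n²)

Functions A and B both have the same complexity class.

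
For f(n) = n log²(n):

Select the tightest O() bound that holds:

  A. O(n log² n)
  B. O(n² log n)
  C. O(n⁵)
A

f(n) = n log²(n) is O(n log² n).
All listed options are valid Big-O bounds (upper bounds),
but O(n log² n) is the tightest (smallest valid bound).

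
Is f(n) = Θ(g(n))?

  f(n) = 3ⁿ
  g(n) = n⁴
False

f(n) = 3ⁿ is O(3ⁿ), and g(n) = n⁴ is O(n⁴).
Since they have different growth rates, f(n) = Θ(g(n)) is false.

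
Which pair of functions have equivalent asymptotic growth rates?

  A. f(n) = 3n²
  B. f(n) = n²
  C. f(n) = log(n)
A and B

Examining each function:
  A. 3n² is O(n²)
  B. n² is O(n²)
  C. log(n) is O(log n)

Functions A and B both have the same complexity class.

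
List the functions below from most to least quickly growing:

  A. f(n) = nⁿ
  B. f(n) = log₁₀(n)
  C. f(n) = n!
A > C > B

Comparing growth rates:
A = nⁿ is O(nⁿ)
C = n! is O(n!)
B = log₁₀(n) is O(log n)

Therefore, the order from fastest to slowest is: A > C > B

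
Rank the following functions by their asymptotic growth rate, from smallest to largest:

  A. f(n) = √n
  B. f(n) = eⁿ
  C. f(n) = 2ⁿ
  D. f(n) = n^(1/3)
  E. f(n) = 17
E < D < A < C < B

Comparing growth rates:
E = 17 is O(1)
D = n^(1/3) is O(n^(1/3))
A = √n is O(√n)
C = 2ⁿ is O(2ⁿ)
B = eⁿ is O(eⁿ)

Therefore, the order from slowest to fastest is: E < D < A < C < B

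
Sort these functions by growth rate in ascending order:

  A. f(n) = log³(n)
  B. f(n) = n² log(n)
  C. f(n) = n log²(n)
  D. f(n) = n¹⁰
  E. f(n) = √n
A < E < C < B < D

Comparing growth rates:
A = log³(n) is O(log³ n)
E = √n is O(√n)
C = n log²(n) is O(n log² n)
B = n² log(n) is O(n² log n)
D = n¹⁰ is O(n¹⁰)

Therefore, the order from slowest to fastest is: A < E < C < B < D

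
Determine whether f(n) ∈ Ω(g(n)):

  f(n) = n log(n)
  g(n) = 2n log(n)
True

f(n) = n log(n) and g(n) = 2n log(n) are both O(n log n).
Big-Ω permits equal growth rates (f ≥ c·g for some c > 0), so f(n) = Ω(g(n)) is true.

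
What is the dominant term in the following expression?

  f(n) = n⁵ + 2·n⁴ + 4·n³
n⁵

Looking at each term:
  - n⁵ is O(n⁵)
  - 2·n⁴ is O(n⁴)
  - 4·n³ is O(n³)

The term n⁵ (O(n⁵)) grows fastest and dominates all others.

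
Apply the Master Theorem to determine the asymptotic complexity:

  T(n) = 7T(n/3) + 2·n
Θ(n^log₃(7))

Master Theorem: a = 7, b = 3, f(n) = 2·n.
Compute the critical exponent d = log₃(7) = 1.771.
Compare f(n) = Θ(n) against n^d:
  k = 1 < d = 1.771, so f(n) = O(n^(d-ε)) — Case 1.
  The recursion cost dominates: T(n) = Θ(n^d) = Θ(n^log₃(7)).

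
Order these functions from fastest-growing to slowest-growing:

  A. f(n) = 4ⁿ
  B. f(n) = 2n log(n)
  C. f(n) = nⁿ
C > A > B

Comparing growth rates:
C = nⁿ is O(nⁿ)
A = 4ⁿ is O(4ⁿ)
B = 2n log(n) is O(n log n)

Therefore, the order from fastest to slowest is: C > A > B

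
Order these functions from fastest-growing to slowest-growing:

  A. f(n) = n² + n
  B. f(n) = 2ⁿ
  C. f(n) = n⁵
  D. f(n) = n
B > C > A > D

Comparing growth rates:
B = 2ⁿ is O(2ⁿ)
C = n⁵ is O(n⁵)
A = n² + n is O(n²)
D = n is O(n)

Therefore, the order from fastest to slowest is: B > C > A > D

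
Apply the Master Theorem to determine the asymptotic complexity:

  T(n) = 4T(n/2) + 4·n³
Θ(n³)

Master Theorem: a = 4, b = 2, f(n) = 4·n³.
Compute the critical exponent d = log₂(4) = 2.
Compare f(n) = Θ(n³) against n^d:
  k = 3 > d = 2, so f(n) = Ω(n^(d+ε)) — Case 3.
  Regularity: a·(n/b)^3/n^3 = a/b^3 = 4/8 < 1 ✓.
  The top-level work dominates: T(n) = Θ(f(n)) = Θ(n³).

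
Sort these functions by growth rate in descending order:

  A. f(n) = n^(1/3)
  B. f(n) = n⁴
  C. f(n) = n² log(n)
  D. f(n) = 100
B > C > A > D

Comparing growth rates:
B = n⁴ is O(n⁴)
C = n² log(n) is O(n² log n)
A = n^(1/3) is O(n^(1/3))
D = 100 is O(1)

Therefore, the order from fastest to slowest is: B > C > A > D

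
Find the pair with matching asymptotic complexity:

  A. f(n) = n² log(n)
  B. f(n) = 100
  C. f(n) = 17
B and C

Examining each function:
  A. n² log(n) is O(n² log n)
  B. 100 is O(1)
  C. 17 is O(1)

Functions B and C both have the same complexity class.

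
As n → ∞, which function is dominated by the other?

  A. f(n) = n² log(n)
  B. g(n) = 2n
B

f(n) = n² log(n) is O(n² log n), while g(n) = 2n is O(n).
Since O(n) grows slower than O(n² log n), g(n) is dominated.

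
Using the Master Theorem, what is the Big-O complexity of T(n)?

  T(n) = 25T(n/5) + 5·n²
Θ(n² log n)

Master Theorem: a = 25, b = 5, f(n) = 5·n².
Compute the critical exponent d = log₅(25) = 2.
Compare f(n) = Θ(n²) against n^d:
  k = 2 = d, so f(n) = Θ(n^d) — Case 2.
  Work is balanced across levels: T(n) = Θ(n^d log n) = Θ(n² log n).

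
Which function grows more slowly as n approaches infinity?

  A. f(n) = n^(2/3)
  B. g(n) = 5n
A

f(n) = n^(2/3) is O(n^(2/3)), while g(n) = 5n is O(n).
Since O(n^(2/3)) grows slower than O(n), f(n) is dominated.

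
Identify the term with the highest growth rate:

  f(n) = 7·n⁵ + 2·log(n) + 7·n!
7·n!

Looking at each term:
  - 7·n⁵ is O(n⁵)
  - 2·log(n) is O(log n)
  - 7·n! is O(n!)

The term 7·n! (O(n!)) grows fastest and dominates all others.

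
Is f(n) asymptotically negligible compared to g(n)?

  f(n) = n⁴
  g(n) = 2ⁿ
True

f(n) = n⁴ is O(n⁴), and g(n) = 2ⁿ is O(2ⁿ).
Since O(n⁴) grows strictly slower than O(2ⁿ), f(n) = o(g(n)) is true.
This means lim(n→∞) f(n)/g(n) = 0.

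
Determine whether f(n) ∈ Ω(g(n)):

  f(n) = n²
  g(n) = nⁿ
False

f(n) = n² is O(n²), and g(n) = nⁿ is O(nⁿ).
Since O(n²) grows slower than O(nⁿ), f(n) = Ω(g(n)) is false.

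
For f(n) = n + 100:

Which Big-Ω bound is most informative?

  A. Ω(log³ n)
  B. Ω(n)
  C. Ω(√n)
B

f(n) = n + 100 is Ω(n).
All listed options are valid Big-Ω bounds (lower bounds),
but Ω(n) is the tightest (largest valid bound).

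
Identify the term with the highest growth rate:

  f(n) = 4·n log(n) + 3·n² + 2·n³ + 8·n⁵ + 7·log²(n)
8·n⁵

Looking at each term:
  - 4·n log(n) is O(n log n)
  - 3·n² is O(n²)
  - 2·n³ is O(n³)
  - 8·n⁵ is O(n⁵)
  - 7·log²(n) is O(log² n)

The term 8·n⁵ (O(n⁵)) grows fastest and dominates all others.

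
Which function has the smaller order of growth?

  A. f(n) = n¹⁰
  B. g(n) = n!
A

f(n) = n¹⁰ is O(n¹⁰), while g(n) = n! is O(n!).
Since O(n¹⁰) grows slower than O(n!), f(n) is dominated.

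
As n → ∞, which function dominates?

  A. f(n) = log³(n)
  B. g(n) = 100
A

f(n) = log³(n) is O(log³ n), while g(n) = 100 is O(1).
Since O(log³ n) grows faster than O(1), f(n) dominates.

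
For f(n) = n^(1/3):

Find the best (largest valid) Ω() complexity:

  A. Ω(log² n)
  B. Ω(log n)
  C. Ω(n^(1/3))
C

f(n) = n^(1/3) is Ω(n^(1/3)).
All listed options are valid Big-Ω bounds (lower bounds),
but Ω(n^(1/3)) is the tightest (largest valid bound).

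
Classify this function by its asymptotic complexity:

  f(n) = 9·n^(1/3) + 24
O(n^(1/3))

The dominant term in 9·n^(1/3) + 24 is 9·n^(1/3), which is Θ(n^(1/3)).
Lower-order terms (24) are asymptotically negligible.
Constants are absorbed, so the tightest bound is O(n^(1/3)).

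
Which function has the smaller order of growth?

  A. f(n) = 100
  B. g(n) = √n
A

f(n) = 100 is O(1), while g(n) = √n is O(√n).
Since O(1) grows slower than O(√n), f(n) is dominated.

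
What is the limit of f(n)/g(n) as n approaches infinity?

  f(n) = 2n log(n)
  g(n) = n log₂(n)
log(4)

Since 2n log(n) and n log₂(n) have the same growth rate (O(n log n)),
the ratio converges to a constant: log(4).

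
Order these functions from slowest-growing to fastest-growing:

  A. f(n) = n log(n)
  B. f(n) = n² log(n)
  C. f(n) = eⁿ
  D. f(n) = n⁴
A < B < D < C

Comparing growth rates:
A = n log(n) is O(n log n)
B = n² log(n) is O(n² log n)
D = n⁴ is O(n⁴)
C = eⁿ is O(eⁿ)

Therefore, the order from slowest to fastest is: A < B < D < C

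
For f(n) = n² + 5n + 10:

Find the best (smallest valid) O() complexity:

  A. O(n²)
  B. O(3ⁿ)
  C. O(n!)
A

f(n) = n² + 5n + 10 is O(n²).
All listed options are valid Big-O bounds (upper bounds),
but O(n²) is the tightest (smallest valid bound).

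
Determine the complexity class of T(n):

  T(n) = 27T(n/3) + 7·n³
Θ(n³ log n)

Master Theorem: a = 27, b = 3, f(n) = 7·n³.
Compute the critical exponent d = log₃(27) = 3.
Compare f(n) = Θ(n³) against n^d:
  k = 3 = d, so f(n) = Θ(n^d) — Case 2.
  Work is balanced across levels: T(n) = Θ(n^d log n) = Θ(n³ log n).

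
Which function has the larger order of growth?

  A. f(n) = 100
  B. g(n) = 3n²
B

f(n) = 100 is O(1), while g(n) = 3n² is O(n²).
Since O(n²) grows faster than O(1), g(n) dominates.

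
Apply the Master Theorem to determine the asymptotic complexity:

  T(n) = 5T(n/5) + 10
Θ(n)

Master Theorem: a = 5, b = 5, f(n) = 10.
Compute the critical exponent d = log₅(5) = 1.
Compare f(n) = Θ(1) against n^d:
  k = 0 < d = 1, so f(n) = O(n^(d-ε)) — Case 1.
  The recursion cost dominates: T(n) = Θ(n^d) = Θ(n).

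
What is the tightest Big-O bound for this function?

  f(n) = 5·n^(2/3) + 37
O(n^(2/3))

The dominant term in 5·n^(2/3) + 37 is 5·n^(2/3), which is Θ(n^(2/3)).
Lower-order terms (37) are asymptotically negligible.
Constants are absorbed, so the tightest bound is O(n^(2/3)).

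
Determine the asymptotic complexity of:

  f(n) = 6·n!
O(n!)

The dominant term in 6·n! is 6·n!, which is Θ(n!).
Constants are absorbed, so the tightest bound is O(n!).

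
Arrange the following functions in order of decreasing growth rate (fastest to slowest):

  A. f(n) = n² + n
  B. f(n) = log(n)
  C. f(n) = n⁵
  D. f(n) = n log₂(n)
C > A > D > B

Comparing growth rates:
C = n⁵ is O(n⁵)
A = n² + n is O(n²)
D = n log₂(n) is O(n log n)
B = log(n) is O(log n)

Therefore, the order from fastest to slowest is: C > A > D > B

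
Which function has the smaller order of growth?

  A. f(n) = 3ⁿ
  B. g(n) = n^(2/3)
B

f(n) = 3ⁿ is O(3ⁿ), while g(n) = n^(2/3) is O(n^(2/3)).
Since O(n^(2/3)) grows slower than O(3ⁿ), g(n) is dominated.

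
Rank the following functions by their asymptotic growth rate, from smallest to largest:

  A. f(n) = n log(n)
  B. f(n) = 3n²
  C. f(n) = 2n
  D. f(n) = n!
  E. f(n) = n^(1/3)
E < C < A < B < D

Comparing growth rates:
E = n^(1/3) is O(n^(1/3))
C = 2n is O(n)
A = n log(n) is O(n log n)
B = 3n² is O(n²)
D = n! is O(n!)

Therefore, the order from slowest to fastest is: E < C < A < B < D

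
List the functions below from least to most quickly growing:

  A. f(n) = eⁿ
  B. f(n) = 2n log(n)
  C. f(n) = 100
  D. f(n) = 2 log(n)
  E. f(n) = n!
C < D < B < A < E

Comparing growth rates:
C = 100 is O(1)
D = 2 log(n) is O(log n)
B = 2n log(n) is O(n log n)
A = eⁿ is O(eⁿ)
E = n! is O(n!)

Therefore, the order from slowest to fastest is: C < D < B < A < E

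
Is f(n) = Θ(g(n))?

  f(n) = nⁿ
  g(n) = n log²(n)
False

f(n) = nⁿ is O(nⁿ), and g(n) = n log²(n) is O(n log² n).
Since they have different growth rates, f(n) = Θ(g(n)) is false.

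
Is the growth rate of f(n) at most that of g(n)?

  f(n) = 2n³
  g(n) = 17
False

f(n) = 2n³ is O(n³), and g(n) = 17 is O(1).
Since O(n³) grows faster than O(1), f(n) = O(g(n)) is false.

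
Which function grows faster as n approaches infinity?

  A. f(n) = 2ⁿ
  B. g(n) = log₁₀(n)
A

f(n) = 2ⁿ is O(2ⁿ), while g(n) = log₁₀(n) is O(log n).
Since O(2ⁿ) grows faster than O(log n), f(n) dominates.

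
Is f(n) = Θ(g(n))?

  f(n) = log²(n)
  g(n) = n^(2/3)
False

f(n) = log²(n) is O(log² n), and g(n) = n^(2/3) is O(n^(2/3)).
Since they have different growth rates, f(n) = Θ(g(n)) is false.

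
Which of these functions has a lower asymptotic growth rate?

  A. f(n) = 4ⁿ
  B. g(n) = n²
B

f(n) = 4ⁿ is O(4ⁿ), while g(n) = n² is O(n²).
Since O(n²) grows slower than O(4ⁿ), g(n) is dominated.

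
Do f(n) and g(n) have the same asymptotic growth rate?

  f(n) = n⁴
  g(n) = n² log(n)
False

f(n) = n⁴ is O(n⁴), and g(n) = n² log(n) is O(n² log n).
Since they have different growth rates, f(n) = Θ(g(n)) is false.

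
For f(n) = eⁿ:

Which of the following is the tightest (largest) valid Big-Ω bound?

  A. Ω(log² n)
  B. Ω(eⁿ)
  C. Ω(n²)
B

f(n) = eⁿ is Ω(eⁿ).
All listed options are valid Big-Ω bounds (lower bounds),
but Ω(eⁿ) is the tightest (largest valid bound).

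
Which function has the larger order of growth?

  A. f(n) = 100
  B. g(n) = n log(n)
B

f(n) = 100 is O(1), while g(n) = n log(n) is O(n log n).
Since O(n log n) grows faster than O(1), g(n) dominates.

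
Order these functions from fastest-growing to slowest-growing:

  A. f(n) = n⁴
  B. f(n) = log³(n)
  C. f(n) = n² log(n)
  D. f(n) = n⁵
D > A > C > B

Comparing growth rates:
D = n⁵ is O(n⁵)
A = n⁴ is O(n⁴)
C = n² log(n) is O(n² log n)
B = log³(n) is O(log³ n)

Therefore, the order from fastest to slowest is: D > A > C > B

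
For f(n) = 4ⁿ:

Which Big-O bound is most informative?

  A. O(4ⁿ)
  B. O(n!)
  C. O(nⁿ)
A

f(n) = 4ⁿ is O(4ⁿ).
All listed options are valid Big-O bounds (upper bounds),
but O(4ⁿ) is the tightest (smallest valid bound).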